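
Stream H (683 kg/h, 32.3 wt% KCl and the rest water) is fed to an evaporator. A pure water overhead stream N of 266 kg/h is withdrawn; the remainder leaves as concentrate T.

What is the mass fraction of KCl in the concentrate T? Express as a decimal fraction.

KCl is not removed: 683×0.323 = 220.61 kg/h of KCl enters T.
Concentrate = 683 − 266 = 417 kg/h.
Mass fraction = 220.61/417 = 0.529.

0.529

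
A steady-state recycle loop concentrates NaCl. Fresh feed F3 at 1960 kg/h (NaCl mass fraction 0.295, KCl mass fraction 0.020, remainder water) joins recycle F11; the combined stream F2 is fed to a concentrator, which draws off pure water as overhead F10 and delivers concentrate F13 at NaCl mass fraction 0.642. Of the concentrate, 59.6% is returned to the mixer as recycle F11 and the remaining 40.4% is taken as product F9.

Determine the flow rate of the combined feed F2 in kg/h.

3289 kg/h

Overall NaCl balance (none leaves overhead): NaCl in fresh feed = NaCl in product, i.e. 1960×0.295 = (1−0.596)·F13·0.642.
F13 = 578.2/(0.642×0.404) = 2229.3 kg/h.
Recycle F11 = 0.596×2229.3 = 1328.6 kg/h.
Combined feed F2 = 1960 + 1328.6 = 3288.6 kg/h.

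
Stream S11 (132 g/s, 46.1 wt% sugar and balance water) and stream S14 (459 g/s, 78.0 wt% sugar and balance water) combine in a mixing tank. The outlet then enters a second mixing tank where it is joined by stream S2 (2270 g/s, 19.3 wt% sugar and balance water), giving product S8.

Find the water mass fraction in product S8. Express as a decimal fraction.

Overall, product flow = 2861 g/s.
water in = 132×0.539 + 459×0.220 + 2270×0.807 = 2004 g/s.
water fraction in S8 = 0.700.

0.700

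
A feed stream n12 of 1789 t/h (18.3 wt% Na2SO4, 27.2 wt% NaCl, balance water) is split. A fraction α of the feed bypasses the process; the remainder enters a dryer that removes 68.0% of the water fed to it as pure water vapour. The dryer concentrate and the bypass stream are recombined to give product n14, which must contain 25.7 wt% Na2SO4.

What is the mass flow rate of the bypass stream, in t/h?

399 t/h

All 1789×0.183 = 327.39 t/h of Na2SO4 reaches n14, so n14 = 327.39/0.257 = 1273.9 t/h and vapour = 515.12 t/h.
The evaporator receives (1−α)·1789 of feed at 0.545 water and removes 0.680 of that water:
0.680×0.545×(1−α)×1789 = 515.12
(1−α) = 515.12/663 = 0.7770;  α = 0.2230.
Bypass flow = 0.2230×1789 = 399.04 t/h.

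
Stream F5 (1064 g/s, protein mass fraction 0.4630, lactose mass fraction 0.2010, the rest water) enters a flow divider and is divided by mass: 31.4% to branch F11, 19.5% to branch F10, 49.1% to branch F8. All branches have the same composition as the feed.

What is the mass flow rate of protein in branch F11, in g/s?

154.7 g/s

Branch F11 total = 0.314×1064 = 334.1 g/s.
protein in F11 = 0.463×334.1 = 154.69 g/s.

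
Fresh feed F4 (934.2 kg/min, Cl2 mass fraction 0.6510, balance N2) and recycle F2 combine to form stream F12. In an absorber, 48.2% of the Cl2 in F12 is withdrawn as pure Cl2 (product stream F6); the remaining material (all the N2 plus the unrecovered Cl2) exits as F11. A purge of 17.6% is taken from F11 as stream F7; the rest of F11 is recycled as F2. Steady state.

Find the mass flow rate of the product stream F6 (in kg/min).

Cl2 in F12: m_A = 934.2×0.651 + (1−0.176)·(1−0.482)·m_A, so m_A = 608.16/0.5732 = 1061.1 kg/min.
Product F6 = 0.482×1061.1 = 511.43 kg/min.

511.4 kg/min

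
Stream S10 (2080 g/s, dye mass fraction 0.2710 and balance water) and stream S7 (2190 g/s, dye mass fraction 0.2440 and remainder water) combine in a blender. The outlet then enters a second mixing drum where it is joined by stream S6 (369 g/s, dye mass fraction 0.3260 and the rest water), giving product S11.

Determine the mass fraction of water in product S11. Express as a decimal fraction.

0.7374

Overall, product flow = 4639 g/s.
water in = 2080×0.729 + 2190×0.756 + 369×0.674 = 3420.7 g/s.
water fraction in S11 = 0.7374.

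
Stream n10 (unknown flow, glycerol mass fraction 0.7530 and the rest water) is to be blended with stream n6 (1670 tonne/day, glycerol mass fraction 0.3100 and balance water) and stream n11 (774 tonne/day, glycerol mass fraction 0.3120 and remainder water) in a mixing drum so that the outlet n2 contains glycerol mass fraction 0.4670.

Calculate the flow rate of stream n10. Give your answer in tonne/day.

1336 tonne/day

Let n10 be the unknown flow. Total out = 2444 + n10.
glycerol balance: 759.19 + 0.753·n10 = 0.467·(2444 + n10)
(0.753 − 0.467)·n10 = 0.467×2444 − 759.19 = 382.16
n10 = 382.16 / 0.286 = 1336.2 tonne/day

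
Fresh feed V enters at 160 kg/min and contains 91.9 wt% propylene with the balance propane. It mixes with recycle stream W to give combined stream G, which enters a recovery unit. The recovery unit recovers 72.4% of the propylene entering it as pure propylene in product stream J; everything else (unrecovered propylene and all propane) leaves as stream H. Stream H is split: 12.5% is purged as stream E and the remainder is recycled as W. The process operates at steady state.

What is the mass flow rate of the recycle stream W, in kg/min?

137.5 kg/min

propane enters only via V and leaves only via the purge: 160×0.081 = 0.125×(propane in H), and the recovery unit passes all propane, so propane in G = propane in H = 103.68 kg/min.
propylene in G: m_A = 160×0.919 + (1−0.125)·(1−0.724)·m_A, so m_A = 147.04/0.7585 = 193.86 kg/min.
H = (1−0.724)×193.86 + 103.68 = 157.18 kg/min.
Recycle W = (1−0.125)×157.18 = 137.54 kg/min.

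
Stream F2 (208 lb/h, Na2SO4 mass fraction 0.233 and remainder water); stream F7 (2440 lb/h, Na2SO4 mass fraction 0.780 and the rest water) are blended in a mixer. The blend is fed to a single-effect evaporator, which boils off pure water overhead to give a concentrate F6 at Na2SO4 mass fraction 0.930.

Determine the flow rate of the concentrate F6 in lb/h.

Na2SO4 entering = 208×0.233 + 2440×0.780 = 1951.7 lb/h.
All Na2SO4 reports to F6, so F6 = 1951.7/0.930 = 2098.6 lb/h.

2099 lb/h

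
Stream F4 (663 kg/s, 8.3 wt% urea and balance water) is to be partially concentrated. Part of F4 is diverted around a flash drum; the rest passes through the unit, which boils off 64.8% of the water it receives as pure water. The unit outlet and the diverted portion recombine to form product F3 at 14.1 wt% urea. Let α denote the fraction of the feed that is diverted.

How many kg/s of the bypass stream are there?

All 663×0.083 = 55.029 kg/s of urea reaches F3, so F3 = 55.029/0.141 = 390.28 kg/s and vapour = 272.72 kg/s.
The evaporator receives (1−α)·663 of feed at 0.917 water and removes 0.648 of that water:
0.648×0.917×(1−α)×663 = 272.72
(1−α) = 272.72/393.97 = 0.6923;  α = 0.3077.
Bypass flow = 0.3077×663 = 204.04 kg/s.

204 kg/s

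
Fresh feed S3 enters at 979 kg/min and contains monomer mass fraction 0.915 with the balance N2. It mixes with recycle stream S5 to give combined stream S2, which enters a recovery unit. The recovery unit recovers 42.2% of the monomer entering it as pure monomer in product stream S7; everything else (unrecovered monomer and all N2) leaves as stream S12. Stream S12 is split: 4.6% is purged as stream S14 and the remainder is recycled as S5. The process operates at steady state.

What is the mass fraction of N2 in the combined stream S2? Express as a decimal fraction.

N2 enters only via S3 and leaves only via the purge: 979×0.085 = 0.046×(N2 in S12), and the recovery unit passes all N2, so N2 in S2 = N2 in S12 = 1809 kg/min.
monomer in S2: m_A = 979×0.915 + (1−0.046)·(1−0.422)·m_A, so m_A = 895.79/0.4486 = 1996.9 kg/min.
S2 = 1996.9 + 1809 = 3805.9 kg/min.
N2 fraction in S2 = 1809/3805.9 = 0.475.

0.475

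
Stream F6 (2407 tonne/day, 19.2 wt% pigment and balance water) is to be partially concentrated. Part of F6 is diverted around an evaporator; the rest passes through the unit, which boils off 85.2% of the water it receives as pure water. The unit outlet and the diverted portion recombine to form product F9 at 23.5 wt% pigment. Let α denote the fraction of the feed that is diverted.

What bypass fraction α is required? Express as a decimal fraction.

0.734

All 2407×0.192 = 462.14 tonne/day of pigment reaches F9, so F9 = 462.14/0.235 = 1966.6 tonne/day and vapour = 440.43 tonne/day.
The evaporator receives (1−α)·2407 of feed at 0.808 water and removes 0.852 of that water:
0.852×0.808×(1−α)×2407 = 440.43
(1−α) = 440.43/1657 = 0.2658;  α = 0.7342.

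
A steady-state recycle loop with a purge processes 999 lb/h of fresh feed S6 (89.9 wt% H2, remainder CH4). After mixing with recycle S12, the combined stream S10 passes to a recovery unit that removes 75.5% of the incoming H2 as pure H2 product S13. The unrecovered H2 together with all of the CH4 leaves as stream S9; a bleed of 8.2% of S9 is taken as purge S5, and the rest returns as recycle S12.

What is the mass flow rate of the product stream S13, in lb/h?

H2 in S10: m_A = 999×0.899 + (1−0.082)·(1−0.755)·m_A, so m_A = 898.1/0.7751 = 1158.7 lb/h.
Product S13 = 0.755×1158.7 = 874.82 lb/h.

874.8 lb/h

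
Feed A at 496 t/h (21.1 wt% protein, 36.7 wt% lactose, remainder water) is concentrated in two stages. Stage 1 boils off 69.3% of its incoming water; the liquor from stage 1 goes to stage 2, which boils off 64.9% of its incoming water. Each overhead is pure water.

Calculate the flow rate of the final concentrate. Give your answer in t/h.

water in feed = 496×0.422 = 209.31 t/h.
After stage 1: water left = (1−0.693)×209.31 = 64.259; stream total = 350.95 t/h.
After stage 2: water left = (1−0.649)×64.259 = 22.555; final concentrate = 309.24 t/h.

309.2 t/h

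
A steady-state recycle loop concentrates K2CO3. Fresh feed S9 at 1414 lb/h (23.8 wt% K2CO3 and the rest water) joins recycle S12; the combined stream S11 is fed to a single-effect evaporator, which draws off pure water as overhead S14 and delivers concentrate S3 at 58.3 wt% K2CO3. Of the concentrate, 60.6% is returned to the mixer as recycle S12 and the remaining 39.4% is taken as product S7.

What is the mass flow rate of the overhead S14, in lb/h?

836.8 lb/h

Overall K2CO3 balance (none leaves overhead): K2CO3 in fresh feed = K2CO3 in product, i.e. 1414×0.238 = (1−0.606)·S3·0.583.
S3 = 336.53/(0.583×0.394) = 1465.1 lb/h.
Recycle S12 = 0.606×1465.1 = 887.84 lb/h.
Combined feed S11 = 1414 + 887.84 = 2301.8 lb/h.
Overhead S14 = S11 − S3 = 2301.8 − 1465.1 = 836.76 lb/h.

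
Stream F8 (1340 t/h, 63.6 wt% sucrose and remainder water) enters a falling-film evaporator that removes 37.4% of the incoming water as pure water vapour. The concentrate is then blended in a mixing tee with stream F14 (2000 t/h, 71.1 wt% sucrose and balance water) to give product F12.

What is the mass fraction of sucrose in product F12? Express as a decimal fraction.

Vapour removed = 0.374×0.364×1340 = 182.42 t/h; concentrate = 1157.6 t/h.
sucrose reaching the mixer = 852.24 (from concentrate) + 2000×0.711 = 2274.2 t/h.
Product flow = 1157.6 + 2000 = 3157.6 t/h; sucrose fraction = 0.7202.

0.7202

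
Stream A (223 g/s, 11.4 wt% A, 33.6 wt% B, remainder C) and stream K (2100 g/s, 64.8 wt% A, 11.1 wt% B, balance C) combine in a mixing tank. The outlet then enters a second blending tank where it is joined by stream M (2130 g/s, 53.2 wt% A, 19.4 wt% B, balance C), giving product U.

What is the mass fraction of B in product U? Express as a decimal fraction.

Overall, product flow = 4453 g/s.
B in = 223×0.336 + 2100×0.111 + 2130×0.194 = 721.25 g/s.
B fraction in U = 0.162.

0.162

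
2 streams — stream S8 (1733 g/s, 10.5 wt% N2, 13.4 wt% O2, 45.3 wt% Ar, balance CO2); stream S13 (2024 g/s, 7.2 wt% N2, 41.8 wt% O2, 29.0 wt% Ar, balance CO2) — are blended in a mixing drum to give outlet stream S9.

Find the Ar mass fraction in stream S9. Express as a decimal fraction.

0.3652

Total flow out = 1733 + 2024 = 3757 g/s.
Ar in = 1733×0.453 + 2024×0.290 = 1372 g/s.
Ar mass fraction in S9 = 1372/3757 = 0.3652.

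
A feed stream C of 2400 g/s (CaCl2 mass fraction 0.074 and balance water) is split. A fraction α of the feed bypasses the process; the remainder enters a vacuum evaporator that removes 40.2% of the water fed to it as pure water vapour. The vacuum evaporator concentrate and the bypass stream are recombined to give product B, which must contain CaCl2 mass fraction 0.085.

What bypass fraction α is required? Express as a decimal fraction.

All 2400×0.074 = 177.6 g/s of CaCl2 reaches B, so B = 177.6/0.085 = 2089.4 g/s and vapour = 310.59 g/s.
The evaporator receives (1−α)·2400 of feed at 0.926 water and removes 0.402 of that water:
0.402×0.926×(1−α)×2400 = 310.59
(1−α) = 310.59/893.4 = 0.3476;  α = 0.6524.

0.652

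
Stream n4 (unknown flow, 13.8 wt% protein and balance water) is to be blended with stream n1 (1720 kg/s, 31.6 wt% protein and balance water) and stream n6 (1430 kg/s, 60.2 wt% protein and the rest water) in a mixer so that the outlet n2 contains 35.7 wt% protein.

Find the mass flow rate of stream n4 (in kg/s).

Let n4 be the unknown flow. Total out = 3150 + n4.
protein balance: 1404.4 + 0.138·n4 = 0.357·(3150 + n4)
(0.138 − 0.357)·n4 = 0.357×3150 − 1404.4 = -279.83
n4 = -279.83 / -0.219 = 1277.8 kg/s

1278 kg/s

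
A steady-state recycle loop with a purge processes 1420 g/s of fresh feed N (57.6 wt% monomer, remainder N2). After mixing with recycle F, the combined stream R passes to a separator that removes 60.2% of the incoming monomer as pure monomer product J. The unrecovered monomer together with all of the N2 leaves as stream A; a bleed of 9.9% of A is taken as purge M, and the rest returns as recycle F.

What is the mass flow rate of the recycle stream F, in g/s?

N2 enters only via N and leaves only via the purge: 1420×0.424 = 0.099×(N2 in A), and the separator passes all N2, so N2 in R = N2 in A = 6081.6 g/s.
monomer in R: m_A = 1420×0.576 + (1−0.099)·(1−0.602)·m_A, so m_A = 817.92/0.6414 = 1275.2 g/s.
A = (1−0.602)×1275.2 + 6081.6 = 6589.1 g/s.
Recycle F = (1−0.099)×6589.1 = 5936.8 g/s.

5937 g/s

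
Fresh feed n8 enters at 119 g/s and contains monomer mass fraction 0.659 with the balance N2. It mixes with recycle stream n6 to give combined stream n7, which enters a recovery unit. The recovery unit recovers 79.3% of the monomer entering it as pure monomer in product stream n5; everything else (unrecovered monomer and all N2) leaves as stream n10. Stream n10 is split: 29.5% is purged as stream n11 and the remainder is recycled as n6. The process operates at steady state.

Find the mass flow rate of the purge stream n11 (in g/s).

46.19 g/s

N2 enters only via n8 and leaves only via the purge: 119×0.341 = 0.295×(N2 in n10), and the recovery unit passes all N2, so N2 in n7 = N2 in n10 = 137.56 g/s.
monomer in n7: m_A = 119×0.659 + (1−0.295)·(1−0.793)·m_A, so m_A = 78.421/0.8541 = 91.821 g/s.
n10 = (1−0.793)×91.821 + 137.56 = 156.56 g/s.
Purge n11 = 0.295×156.56 = 46.186 g/s.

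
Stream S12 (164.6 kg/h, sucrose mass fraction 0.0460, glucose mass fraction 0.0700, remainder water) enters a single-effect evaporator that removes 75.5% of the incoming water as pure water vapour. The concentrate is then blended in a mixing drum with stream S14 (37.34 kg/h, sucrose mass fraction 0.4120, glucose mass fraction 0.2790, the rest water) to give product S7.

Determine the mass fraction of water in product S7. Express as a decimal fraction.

Vapour removed = 0.755×0.884×164.6 = 109.86 kg/h; concentrate = 54.743 kg/h.
water reaching the mixer = 35.649 (from concentrate) + 37.34×0.309 = 47.187 kg/h.
Product flow = 54.743 + 37.34 = 92.083 kg/h; water fraction = 0.5124.

0.5124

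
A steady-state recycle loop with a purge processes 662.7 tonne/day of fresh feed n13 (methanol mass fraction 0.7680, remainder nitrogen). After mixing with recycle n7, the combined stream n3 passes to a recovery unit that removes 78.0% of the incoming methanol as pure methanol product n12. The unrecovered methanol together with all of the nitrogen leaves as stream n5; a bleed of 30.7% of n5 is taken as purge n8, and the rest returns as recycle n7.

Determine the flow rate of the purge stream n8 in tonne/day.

194.3 tonne/day

nitrogen enters only via n13 and leaves only via the purge: 662.7×0.232 = 0.307×(nitrogen in n5), and the recovery unit passes all nitrogen, so nitrogen in n3 = nitrogen in n5 = 500.8 tonne/day.
methanol in n3: m_A = 662.7×0.768 + (1−0.307)·(1−0.780)·m_A, so m_A = 508.95/0.8475 = 600.51 tonne/day.
n5 = (1−0.780)×600.51 + 500.8 = 632.91 tonne/day.
Purge n8 = 0.307×632.91 = 194.3 tonne/day.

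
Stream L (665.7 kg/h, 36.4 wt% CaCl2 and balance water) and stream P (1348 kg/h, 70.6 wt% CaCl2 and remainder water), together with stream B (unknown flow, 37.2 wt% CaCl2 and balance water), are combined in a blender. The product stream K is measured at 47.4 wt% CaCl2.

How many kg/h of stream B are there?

2348 kg/h

Let B be the unknown flow. Total out = 2013.7 + B.
CaCl2 balance: 1194 + 0.372·B = 0.474·(2013.7 + B)
(0.372 − 0.474)·B = 0.474×2013.7 − 1194 = -239.51
B = -239.51 / -0.102 = 2348.1 kg/h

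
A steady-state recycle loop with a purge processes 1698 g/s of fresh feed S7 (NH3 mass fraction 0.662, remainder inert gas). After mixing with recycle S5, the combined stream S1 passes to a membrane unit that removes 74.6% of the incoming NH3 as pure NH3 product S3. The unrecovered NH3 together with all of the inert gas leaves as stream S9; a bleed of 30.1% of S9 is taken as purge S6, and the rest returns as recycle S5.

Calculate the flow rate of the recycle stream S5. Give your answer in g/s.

1575 g/s

inert gas enters only via S7 and leaves only via the purge: 1698×0.338 = 0.301×(inert gas in S9), and the membrane unit passes all inert gas, so inert gas in S1 = inert gas in S9 = 1906.7 g/s.
NH3 in S1: m_A = 1698×0.662 + (1−0.301)·(1−0.746)·m_A, so m_A = 1124.1/0.8225 = 1366.7 g/s.
S9 = (1−0.746)×1366.7 + 1906.7 = 2253.9 g/s.
Recycle S5 = (1−0.301)×2253.9 = 1575.5 g/s.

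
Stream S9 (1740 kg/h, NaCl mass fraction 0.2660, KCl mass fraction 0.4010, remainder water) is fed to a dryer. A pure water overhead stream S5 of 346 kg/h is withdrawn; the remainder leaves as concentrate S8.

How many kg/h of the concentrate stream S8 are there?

Concentrate = 1740 − 346 = 1394 kg/h.

1394 kg/h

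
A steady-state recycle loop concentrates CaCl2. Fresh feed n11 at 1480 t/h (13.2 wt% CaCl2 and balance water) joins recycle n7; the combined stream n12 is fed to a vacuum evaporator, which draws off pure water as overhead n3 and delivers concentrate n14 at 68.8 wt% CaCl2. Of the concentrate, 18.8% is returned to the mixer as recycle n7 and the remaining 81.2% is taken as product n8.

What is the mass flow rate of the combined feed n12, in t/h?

Overall CaCl2 balance (none leaves overhead): CaCl2 in fresh feed = CaCl2 in product, i.e. 1480×0.132 = (1−0.188)·n14·0.688.
n14 = 195.36/(0.688×0.812) = 349.7 t/h.
Recycle n7 = 0.188×349.7 = 65.743 t/h.
Combined feed n12 = 1480 + 65.743 = 1545.7 t/h.

1546 t/h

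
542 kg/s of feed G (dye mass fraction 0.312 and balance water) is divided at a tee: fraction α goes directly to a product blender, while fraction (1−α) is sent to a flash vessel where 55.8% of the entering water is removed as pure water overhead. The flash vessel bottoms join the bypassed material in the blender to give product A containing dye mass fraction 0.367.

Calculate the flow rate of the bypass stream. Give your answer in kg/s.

All 542×0.312 = 169.1 kg/s of dye reaches A, so A = 169.1/0.367 = 460.77 kg/s and vapour = 81.226 kg/s.
The evaporator receives (1−α)·542 of feed at 0.688 water and removes 0.558 of that water:
0.558×0.688×(1−α)×542 = 81.226
(1−α) = 81.226/208.08 = 0.3904;  α = 0.6096.
Bypass flow = 0.6096×542 = 330.42 kg/s.

330.4 kg/s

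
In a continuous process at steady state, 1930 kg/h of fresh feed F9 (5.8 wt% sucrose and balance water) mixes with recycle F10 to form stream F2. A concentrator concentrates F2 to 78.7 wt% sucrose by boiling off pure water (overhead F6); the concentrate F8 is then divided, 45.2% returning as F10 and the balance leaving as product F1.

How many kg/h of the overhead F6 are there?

1788 kg/h

Overall sucrose balance (none leaves overhead): sucrose in fresh feed = sucrose in product, i.e. 1930×0.058 = (1−0.452)·F8·0.787.
F8 = 111.94/(0.787×0.548) = 259.56 kg/h.
Recycle F10 = 0.452×259.56 = 117.32 kg/h.
Combined feed F2 = 1930 + 117.32 = 2047.3 kg/h.
Overhead F6 = F2 − F8 = 2047.3 − 259.56 = 1787.8 kg/h.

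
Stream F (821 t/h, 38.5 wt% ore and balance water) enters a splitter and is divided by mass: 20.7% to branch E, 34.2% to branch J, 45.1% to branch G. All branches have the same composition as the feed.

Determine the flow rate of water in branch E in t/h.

104.5 t/h

Branch E total = 0.207×821 = 169.95 t/h.
water in E = 0.615×169.95 = 104.52 t/h.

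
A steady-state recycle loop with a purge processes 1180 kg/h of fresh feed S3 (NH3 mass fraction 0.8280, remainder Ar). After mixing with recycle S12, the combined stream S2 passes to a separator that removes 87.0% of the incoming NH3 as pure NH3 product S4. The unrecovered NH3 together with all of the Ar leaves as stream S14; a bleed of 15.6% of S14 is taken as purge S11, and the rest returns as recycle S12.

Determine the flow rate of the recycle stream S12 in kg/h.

Ar enters only via S3 and leaves only via the purge: 1180×0.172 = 0.156×(Ar in S14), and the separator passes all Ar, so Ar in S2 = Ar in S14 = 1301 kg/h.
NH3 in S2: m_A = 1180×0.828 + (1−0.156)·(1−0.870)·m_A, so m_A = 977.04/0.8903 = 1097.5 kg/h.
S14 = (1−0.870)×1097.5 + 1301 = 1443.7 kg/h.
Recycle S12 = (1−0.156)×1443.7 = 1218.5 kg/h.

1218 kg/h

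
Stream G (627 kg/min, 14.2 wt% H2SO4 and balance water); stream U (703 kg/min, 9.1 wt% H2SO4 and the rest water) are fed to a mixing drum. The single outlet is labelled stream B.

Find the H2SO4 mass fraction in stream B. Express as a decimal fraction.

0.1150

Total flow out = 627 + 703 = 1330 kg/min.
H2SO4 in = 627×0.142 + 703×0.091 = 153.01 kg/min.
H2SO4 mass fraction in B = 153.01/1330 = 0.1150.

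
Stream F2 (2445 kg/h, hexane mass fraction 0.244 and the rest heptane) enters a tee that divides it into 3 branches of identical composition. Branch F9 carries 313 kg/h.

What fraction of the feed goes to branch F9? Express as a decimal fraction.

0.128

Fraction to F9 = 313/2445 = 0.1280.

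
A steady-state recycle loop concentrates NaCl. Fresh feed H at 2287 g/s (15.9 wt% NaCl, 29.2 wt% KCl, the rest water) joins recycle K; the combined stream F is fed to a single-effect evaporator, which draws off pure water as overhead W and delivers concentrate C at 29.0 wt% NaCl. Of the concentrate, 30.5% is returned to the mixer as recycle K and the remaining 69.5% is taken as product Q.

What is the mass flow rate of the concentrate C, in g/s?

Overall NaCl balance (none leaves overhead): NaCl in fresh feed = NaCl in product, i.e. 2287×0.159 = (1−0.305)·C·0.290.
C = 363.63/(0.290×0.695) = 1804.2 g/s.

1804 g/s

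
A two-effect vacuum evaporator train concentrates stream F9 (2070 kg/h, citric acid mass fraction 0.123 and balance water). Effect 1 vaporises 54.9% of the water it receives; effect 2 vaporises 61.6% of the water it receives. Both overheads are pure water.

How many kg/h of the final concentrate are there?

water in feed = 2070×0.877 = 1815.4 kg/h.
After stage 1: water left = (1−0.549)×1815.4 = 818.74; stream total = 1073.4 kg/h.
After stage 2: water left = (1−0.616)×818.74 = 314.4; final concentrate = 569.01 kg/h.

569 kg/h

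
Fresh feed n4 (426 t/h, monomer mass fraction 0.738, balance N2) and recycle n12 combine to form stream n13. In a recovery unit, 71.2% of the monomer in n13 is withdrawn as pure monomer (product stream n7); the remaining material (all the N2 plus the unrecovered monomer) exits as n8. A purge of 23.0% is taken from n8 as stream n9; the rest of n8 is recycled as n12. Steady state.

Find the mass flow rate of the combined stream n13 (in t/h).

889.2 t/h

N2 enters only via n4 and leaves only via the purge: 426×0.262 = 0.230×(N2 in n8), and the recovery unit passes all N2, so N2 in n13 = N2 in n8 = 485.27 t/h.
monomer in n13: m_A = 426×0.738 + (1−0.230)·(1−0.712)·m_A, so m_A = 314.39/0.7782 = 403.97 t/h.
n13 = 403.97 + 485.27 = 889.24 t/h.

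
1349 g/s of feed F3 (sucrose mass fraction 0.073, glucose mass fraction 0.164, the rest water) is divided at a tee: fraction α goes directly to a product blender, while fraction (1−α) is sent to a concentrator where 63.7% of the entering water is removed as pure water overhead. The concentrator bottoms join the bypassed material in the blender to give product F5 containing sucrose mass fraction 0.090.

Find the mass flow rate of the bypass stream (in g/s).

824.7 g/s

All 1349×0.073 = 98.477 g/s of sucrose reaches F5, so F5 = 98.477/0.090 = 1094.2 g/s and vapour = 254.81 g/s.
The evaporator receives (1−α)·1349 of feed at 0.763 water and removes 0.637 of that water:
0.637×0.763×(1−α)×1349 = 254.81
(1−α) = 254.81/655.66 = 0.3886;  α = 0.6114.
Bypass flow = 0.6114×1349 = 824.73 g/s.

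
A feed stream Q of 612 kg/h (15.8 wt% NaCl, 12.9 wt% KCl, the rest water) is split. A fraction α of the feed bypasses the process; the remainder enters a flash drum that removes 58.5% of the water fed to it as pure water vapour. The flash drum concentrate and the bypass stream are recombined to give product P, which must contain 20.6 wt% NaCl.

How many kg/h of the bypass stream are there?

270.1 kg/h

All 612×0.158 = 96.696 kg/h of NaCl reaches P, so P = 96.696/0.206 = 469.4 kg/h and vapour = 142.6 kg/h.
The evaporator receives (1−α)·612 of feed at 0.713 water and removes 0.585 of that water:
0.585×0.713×(1−α)×612 = 142.6
(1−α) = 142.6/255.27 = 0.5586;  α = 0.4414.
Bypass flow = 0.4414×612 = 270.12 kg/h.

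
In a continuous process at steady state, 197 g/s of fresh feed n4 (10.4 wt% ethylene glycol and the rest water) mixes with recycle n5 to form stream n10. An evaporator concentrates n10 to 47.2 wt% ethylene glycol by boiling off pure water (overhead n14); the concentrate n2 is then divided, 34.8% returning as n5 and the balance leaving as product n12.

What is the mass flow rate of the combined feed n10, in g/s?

Overall ethylene glycol balance (none leaves overhead): ethylene glycol in fresh feed = ethylene glycol in product, i.e. 197×0.104 = (1−0.348)·n2·0.472.
n2 = 20.488/(0.472×0.652) = 66.575 g/s.
Recycle n5 = 0.348×66.575 = 23.168 g/s.
Combined feed n10 = 197 + 23.168 = 220.17 g/s.

220.2 g/s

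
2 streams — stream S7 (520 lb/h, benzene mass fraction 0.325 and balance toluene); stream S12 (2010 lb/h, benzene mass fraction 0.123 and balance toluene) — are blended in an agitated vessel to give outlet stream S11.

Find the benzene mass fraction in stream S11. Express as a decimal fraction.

Total flow out = 520 + 2010 = 2530 lb/h.
benzene in = 520×0.325 + 2010×0.123 = 416.23 lb/h.
benzene mass fraction in S11 = 416.23/2530 = 0.165.

0.165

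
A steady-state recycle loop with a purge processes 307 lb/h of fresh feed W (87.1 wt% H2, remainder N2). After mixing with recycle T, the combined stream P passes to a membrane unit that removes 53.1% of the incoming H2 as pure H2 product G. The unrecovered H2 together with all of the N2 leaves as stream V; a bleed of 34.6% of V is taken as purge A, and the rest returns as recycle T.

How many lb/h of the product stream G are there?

204.8 lb/h

H2 in P: m_A = 307×0.871 + (1−0.346)·(1−0.531)·m_A, so m_A = 267.4/0.6933 = 385.7 lb/h.
Product G = 0.531×385.7 = 204.81 lb/h.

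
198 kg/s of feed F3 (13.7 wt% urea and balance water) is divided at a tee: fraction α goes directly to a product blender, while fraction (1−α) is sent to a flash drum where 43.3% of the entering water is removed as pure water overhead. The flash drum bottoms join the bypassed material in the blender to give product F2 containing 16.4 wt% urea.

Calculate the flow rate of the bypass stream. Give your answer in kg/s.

110.8 kg/s

All 198×0.137 = 27.126 kg/s of urea reaches F2, so F2 = 27.126/0.164 = 165.4 kg/s and vapour = 32.598 kg/s.
The evaporator receives (1−α)·198 of feed at 0.863 water and removes 0.433 of that water:
0.433×0.863×(1−α)×198 = 32.598
(1−α) = 32.598/73.988 = 0.4406;  α = 0.5594.
Bypass flow = 0.5594×198 = 110.77 kg/s.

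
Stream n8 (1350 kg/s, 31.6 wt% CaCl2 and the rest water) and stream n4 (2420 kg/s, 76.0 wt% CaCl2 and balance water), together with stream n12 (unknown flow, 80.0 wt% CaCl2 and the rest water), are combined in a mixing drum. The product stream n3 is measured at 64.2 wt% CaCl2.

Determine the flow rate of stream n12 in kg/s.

978.1 kg/s

Let n12 be the unknown flow. Total out = 3770 + n12.
CaCl2 balance: 2265.8 + 0.800·n12 = 0.642·(3770 + n12)
(0.800 − 0.642)·n12 = 0.642×3770 − 2265.8 = 154.54
n12 = 154.54 / 0.158 = 978.1 kg/s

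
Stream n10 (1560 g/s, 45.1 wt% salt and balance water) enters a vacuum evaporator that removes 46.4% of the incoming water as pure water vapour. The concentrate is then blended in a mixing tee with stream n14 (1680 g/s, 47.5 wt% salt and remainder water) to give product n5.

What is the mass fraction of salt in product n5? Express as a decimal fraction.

0.528

Vapour removed = 0.464×0.549×1560 = 397.39 g/s; concentrate = 1162.6 g/s.
salt reaching the mixer = 703.56 (from concentrate) + 1680×0.475 = 1501.6 g/s.
Product flow = 1162.6 + 1680 = 2842.6 g/s; salt fraction = 0.528.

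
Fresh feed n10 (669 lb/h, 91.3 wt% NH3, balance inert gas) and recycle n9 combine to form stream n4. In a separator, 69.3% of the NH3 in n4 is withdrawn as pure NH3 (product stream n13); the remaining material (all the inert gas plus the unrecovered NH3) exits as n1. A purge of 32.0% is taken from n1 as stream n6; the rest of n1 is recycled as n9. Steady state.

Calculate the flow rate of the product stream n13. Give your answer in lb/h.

535 lb/h

NH3 in n4: m_A = 669×0.913 + (1−0.320)·(1−0.693)·m_A, so m_A = 610.8/0.7912 = 771.95 lb/h.
Product n13 = 0.693×771.95 = 534.96 lb/h.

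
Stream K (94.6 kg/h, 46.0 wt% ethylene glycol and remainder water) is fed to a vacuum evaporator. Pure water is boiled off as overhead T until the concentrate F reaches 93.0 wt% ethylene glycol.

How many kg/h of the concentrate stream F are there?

ethylene glycol is conserved: 94.6×0.460 = 43.516 kg/h all reports to the concentrate.
Concentrate = 43.516/(target fraction) = 46.791 kg/h.

46.79 kg/h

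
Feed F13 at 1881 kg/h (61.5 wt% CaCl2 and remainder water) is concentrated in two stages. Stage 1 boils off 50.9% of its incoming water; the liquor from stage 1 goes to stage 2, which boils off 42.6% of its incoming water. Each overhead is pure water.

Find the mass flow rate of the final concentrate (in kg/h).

1361 kg/h

water in feed = 1881×0.385 = 724.19 kg/h.
After stage 1: water left = (1−0.509)×724.19 = 355.57; stream total = 1512.4 kg/h.
After stage 2: water left = (1−0.426)×355.57 = 204.1; final concentrate = 1360.9 kg/h.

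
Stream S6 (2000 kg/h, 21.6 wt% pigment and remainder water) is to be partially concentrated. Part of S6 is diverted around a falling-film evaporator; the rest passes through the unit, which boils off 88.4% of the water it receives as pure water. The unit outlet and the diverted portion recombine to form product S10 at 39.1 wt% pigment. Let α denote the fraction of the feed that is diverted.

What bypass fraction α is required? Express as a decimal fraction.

0.354

All 2000×0.216 = 432 kg/h of pigment reaches S10, so S10 = 432/0.391 = 1104.9 kg/h and vapour = 895.14 kg/h.
The evaporator receives (1−α)·2000 of feed at 0.784 water and removes 0.884 of that water:
0.884×0.784×(1−α)×2000 = 895.14
(1−α) = 895.14/1386.1 = 0.6458;  α = 0.3542.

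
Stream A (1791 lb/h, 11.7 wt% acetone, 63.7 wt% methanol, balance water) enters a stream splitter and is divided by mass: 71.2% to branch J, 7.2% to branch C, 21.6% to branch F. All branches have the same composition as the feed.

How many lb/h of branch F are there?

Branch F flow = 0.216×1791 = 386.86 lb/h.

386.9 lb/h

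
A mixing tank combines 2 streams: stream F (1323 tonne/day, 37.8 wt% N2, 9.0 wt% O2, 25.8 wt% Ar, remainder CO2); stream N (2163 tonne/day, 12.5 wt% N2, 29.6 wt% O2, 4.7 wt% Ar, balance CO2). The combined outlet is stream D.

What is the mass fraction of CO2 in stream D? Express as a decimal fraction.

0.434

Total flow out = 1323 + 2163 = 3486 tonne/day.
CO2 in = 1323×0.274 + 2163×0.532 = 1513.2 tonne/day.
CO2 mass fraction in D = 1513.2/3486 = 0.434.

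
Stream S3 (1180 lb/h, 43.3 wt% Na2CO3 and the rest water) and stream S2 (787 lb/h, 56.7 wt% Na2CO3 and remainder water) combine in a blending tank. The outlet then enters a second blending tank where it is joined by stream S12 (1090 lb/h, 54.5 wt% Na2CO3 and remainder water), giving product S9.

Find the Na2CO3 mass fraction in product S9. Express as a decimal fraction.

Overall, product flow = 3057 lb/h.
Na2CO3 in = 1180×0.433 + 787×0.567 + 1090×0.545 = 1551.2 lb/h.
Na2CO3 fraction in S9 = 0.507.

0.507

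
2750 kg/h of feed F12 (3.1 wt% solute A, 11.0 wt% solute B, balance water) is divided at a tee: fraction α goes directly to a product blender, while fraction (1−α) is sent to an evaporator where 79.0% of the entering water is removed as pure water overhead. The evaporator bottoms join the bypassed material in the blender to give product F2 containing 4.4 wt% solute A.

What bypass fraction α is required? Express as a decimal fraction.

0.565

All 2750×0.031 = 85.25 kg/h of solute A reaches F2, so F2 = 85.25/0.044 = 1937.5 kg/h and vapour = 812.5 kg/h.
The evaporator receives (1−α)·2750 of feed at 0.859 water and removes 0.790 of that water:
0.790×0.859×(1−α)×2750 = 812.5
(1−α) = 812.5/1866.2 = 0.4354;  α = 0.5646.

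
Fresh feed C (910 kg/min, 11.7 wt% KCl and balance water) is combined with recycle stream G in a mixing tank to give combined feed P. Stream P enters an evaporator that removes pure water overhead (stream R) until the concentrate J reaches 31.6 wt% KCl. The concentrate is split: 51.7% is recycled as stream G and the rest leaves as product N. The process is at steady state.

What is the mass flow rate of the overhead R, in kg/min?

573.1 kg/min

Overall KCl balance (none leaves overhead): KCl in fresh feed = KCl in product, i.e. 910×0.117 = (1−0.517)·J·0.316.
J = 106.47/(0.316×0.483) = 697.58 kg/min.
Recycle G = 0.517×697.58 = 360.65 kg/min.
Combined feed P = 910 + 360.65 = 1270.6 kg/min.
Overhead R = P − J = 1270.6 − 697.58 = 573.07 kg/min.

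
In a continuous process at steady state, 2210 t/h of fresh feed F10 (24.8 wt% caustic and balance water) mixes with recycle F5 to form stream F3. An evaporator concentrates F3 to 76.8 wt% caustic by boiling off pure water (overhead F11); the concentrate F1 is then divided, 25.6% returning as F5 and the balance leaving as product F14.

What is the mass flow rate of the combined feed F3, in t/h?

Overall caustic balance (none leaves overhead): caustic in fresh feed = caustic in product, i.e. 2210×0.248 = (1−0.256)·F1·0.768.
F1 = 548.08/(0.768×0.744) = 959.2 t/h.
Recycle F5 = 0.256×959.2 = 245.56 t/h.
Combined feed F3 = 2210 + 245.56 = 2455.6 t/h.

2456 t/h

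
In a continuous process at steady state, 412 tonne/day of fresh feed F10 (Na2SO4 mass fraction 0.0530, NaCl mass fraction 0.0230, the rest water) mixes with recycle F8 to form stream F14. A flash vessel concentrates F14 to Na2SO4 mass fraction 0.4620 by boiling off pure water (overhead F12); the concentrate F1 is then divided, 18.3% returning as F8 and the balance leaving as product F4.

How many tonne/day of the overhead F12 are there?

Overall Na2SO4 balance (none leaves overhead): Na2SO4 in fresh feed = Na2SO4 in product, i.e. 412×0.053 = (1−0.183)·F1·0.462.
F1 = 21.836/(0.462×0.817) = 57.851 tonne/day.
Recycle F8 = 0.183×57.851 = 10.587 tonne/day.
Combined feed F14 = 412 + 10.587 = 422.59 tonne/day.
Overhead F12 = F14 − F1 = 422.59 − 57.851 = 364.74 tonne/day.

364.7 tonne/day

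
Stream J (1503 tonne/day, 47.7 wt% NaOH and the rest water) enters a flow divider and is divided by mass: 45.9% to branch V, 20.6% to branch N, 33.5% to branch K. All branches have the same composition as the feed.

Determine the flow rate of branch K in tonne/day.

Branch K flow = 0.335×1503 = 503.51 tonne/day.

503.5 tonne/day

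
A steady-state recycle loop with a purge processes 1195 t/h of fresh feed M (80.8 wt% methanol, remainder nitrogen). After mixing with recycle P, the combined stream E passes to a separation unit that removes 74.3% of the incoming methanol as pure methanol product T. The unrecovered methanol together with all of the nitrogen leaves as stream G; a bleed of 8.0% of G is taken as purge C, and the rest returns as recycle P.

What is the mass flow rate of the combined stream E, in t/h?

4133 t/h

nitrogen enters only via M and leaves only via the purge: 1195×0.192 = 0.080×(nitrogen in G), and the separation unit passes all nitrogen, so nitrogen in E = nitrogen in G = 2868 t/h.
methanol in E: m_A = 1195×0.808 + (1−0.080)·(1−0.743)·m_A, so m_A = 965.56/0.7636 = 1264.6 t/h.
E = 1264.6 + 2868 = 4132.6 t/h.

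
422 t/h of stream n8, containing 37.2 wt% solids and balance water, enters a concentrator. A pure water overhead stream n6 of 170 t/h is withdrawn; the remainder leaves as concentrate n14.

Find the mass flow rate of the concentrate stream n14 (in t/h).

252 t/h

Concentrate = 422 − 170 = 252 t/h.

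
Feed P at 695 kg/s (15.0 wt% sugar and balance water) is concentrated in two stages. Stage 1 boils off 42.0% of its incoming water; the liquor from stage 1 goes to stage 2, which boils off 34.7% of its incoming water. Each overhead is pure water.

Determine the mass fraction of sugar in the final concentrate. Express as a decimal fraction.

0.3178

water in feed = 695×0.850 = 590.75 kg/s.
After stage 1: water left = (1−0.420)×590.75 = 342.63; stream total = 446.88 kg/s.
After stage 2: water left = (1−0.347)×342.63 = 223.74; final concentrate = 327.99 kg/s.
sugar fraction = 104.25/327.99 = 0.3178.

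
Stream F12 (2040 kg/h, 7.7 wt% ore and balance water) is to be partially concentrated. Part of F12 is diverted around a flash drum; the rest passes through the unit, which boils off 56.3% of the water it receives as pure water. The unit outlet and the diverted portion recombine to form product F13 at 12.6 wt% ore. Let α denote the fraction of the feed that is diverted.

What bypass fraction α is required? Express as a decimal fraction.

All 2040×0.077 = 157.08 kg/h of ore reaches F13, so F13 = 157.08/0.126 = 1246.7 kg/h and vapour = 793.33 kg/h.
The evaporator receives (1−α)·2040 of feed at 0.923 water and removes 0.563 of that water:
0.563×0.923×(1−α)×2040 = 793.33
(1−α) = 793.33/1060.1 = 0.7484;  α = 0.2516.

0.252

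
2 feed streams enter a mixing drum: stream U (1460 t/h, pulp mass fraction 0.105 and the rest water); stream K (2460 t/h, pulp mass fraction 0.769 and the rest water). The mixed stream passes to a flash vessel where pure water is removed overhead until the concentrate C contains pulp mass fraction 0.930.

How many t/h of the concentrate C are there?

pulp entering = 1460×0.105 + 2460×0.769 = 2045 t/h.
All pulp reports to C, so C = 2045/0.930 = 2199 t/h.

2199 t/h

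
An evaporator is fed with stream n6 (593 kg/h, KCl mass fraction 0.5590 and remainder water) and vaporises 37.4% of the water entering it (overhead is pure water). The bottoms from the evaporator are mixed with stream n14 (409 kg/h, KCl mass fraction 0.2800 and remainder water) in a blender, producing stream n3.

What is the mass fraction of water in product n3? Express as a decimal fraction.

0.5067

Vapour removed = 0.374×0.441×593 = 97.806 kg/h; concentrate = 495.19 kg/h.
water reaching the mixer = 163.71 (from concentrate) + 409×0.720 = 458.19 kg/h.
Product flow = 495.19 + 409 = 904.19 kg/h; water fraction = 0.5067.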